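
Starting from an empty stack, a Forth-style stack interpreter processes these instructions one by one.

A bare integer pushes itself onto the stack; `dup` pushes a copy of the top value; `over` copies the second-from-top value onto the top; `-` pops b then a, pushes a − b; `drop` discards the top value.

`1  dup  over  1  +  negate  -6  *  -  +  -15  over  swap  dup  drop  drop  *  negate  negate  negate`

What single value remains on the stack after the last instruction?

1      : [1]
dup    : [1, 1]
over   : [1, 1, 1]
1      : [1, 1, 1, 1]
+      : [1, 1, 2]
negate : [1, 1, -2]
-6     : [1, 1, -2, -6]
*      : [1, 1, 12]
-      : [1, -11]
+      : [-10]
-15    : [-10, -15]
over   : [-10, -15, -10]
swap   : [-10, -10, -15]
dup    : [-10, -10, -15, -15]
drop   : [-10, -10, -15]
drop   : [-10, -10]
*      : [100]
negate : [-100]
negate : [100]
negate : [-100]

-100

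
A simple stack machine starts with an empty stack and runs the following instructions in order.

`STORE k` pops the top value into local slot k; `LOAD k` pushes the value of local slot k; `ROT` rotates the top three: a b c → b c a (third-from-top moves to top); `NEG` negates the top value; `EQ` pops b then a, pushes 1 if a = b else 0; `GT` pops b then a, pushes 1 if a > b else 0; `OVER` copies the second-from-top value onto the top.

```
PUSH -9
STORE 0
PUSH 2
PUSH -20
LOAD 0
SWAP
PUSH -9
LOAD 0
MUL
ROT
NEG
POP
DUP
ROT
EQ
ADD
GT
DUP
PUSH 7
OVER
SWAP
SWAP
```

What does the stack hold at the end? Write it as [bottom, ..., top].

[0, 0, 7, 0]

PUSH -9  -> [-9]
STORE 0  -> []
PUSH 2   -> [2]
PUSH -20 -> [2, -20]
LOAD 0   -> [2, -20, -9]
SWAP     -> [2, -9, -20]
PUSH -9  -> [2, -9, -20, -9]
LOAD 0   -> [2, -9, -20, -9, -9]
MUL      -> [2, -9, -20, 81]
ROT      -> [2, -20, 81, -9]
NEG      -> [2, -20, 81, 9]
POP      -> [2, -20, 81]
DUP      -> [2, -20, 81, 81]
ROT      -> [2, 81, 81, -20]
EQ       -> [2, 81, 0]
ADD      -> [2, 81]
GT       -> [0]
DUP      -> [0, 0]
PUSH 7   -> [0, 0, 7]
OVER     -> [0, 0, 7, 0]
SWAP     -> [0, 0, 0, 7]
SWAP     -> [0, 0, 7, 0]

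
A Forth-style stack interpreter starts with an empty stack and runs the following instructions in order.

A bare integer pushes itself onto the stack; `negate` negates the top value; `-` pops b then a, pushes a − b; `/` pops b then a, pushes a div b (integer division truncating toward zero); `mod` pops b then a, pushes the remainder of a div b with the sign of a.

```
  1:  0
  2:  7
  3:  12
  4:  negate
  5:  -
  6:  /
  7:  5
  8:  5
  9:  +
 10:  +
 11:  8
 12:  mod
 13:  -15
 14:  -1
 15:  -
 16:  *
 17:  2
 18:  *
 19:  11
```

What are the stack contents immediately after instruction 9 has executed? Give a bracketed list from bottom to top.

0      : [0]
7      : [0, 7]
12     : [0, 7, 12]
negate : [0, 7, -12]
-      : [0, 19]
/      : [0]
5      : [0, 5]
5      : [0, 5, 5]
+      : [0, 10]

[0, 10]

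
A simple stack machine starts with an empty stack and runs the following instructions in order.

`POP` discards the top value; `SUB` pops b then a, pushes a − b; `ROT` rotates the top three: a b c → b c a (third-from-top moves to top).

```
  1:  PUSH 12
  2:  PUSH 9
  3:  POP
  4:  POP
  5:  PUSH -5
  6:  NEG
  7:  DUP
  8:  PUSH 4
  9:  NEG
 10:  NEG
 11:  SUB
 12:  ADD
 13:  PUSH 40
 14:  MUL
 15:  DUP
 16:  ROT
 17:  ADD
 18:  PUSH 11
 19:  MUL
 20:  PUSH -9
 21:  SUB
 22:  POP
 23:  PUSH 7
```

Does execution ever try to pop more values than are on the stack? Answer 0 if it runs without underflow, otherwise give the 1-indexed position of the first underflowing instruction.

PUSH 12 -> 12
PUSH 9  -> 12 9
POP     -> 12
POP     -> (empty)
PUSH -5 -> -5
NEG     -> 5
DUP     -> 5 5
PUSH 4  -> 5 5 4
NEG     -> 5 5 -4
NEG     -> 5 5 4
SUB     -> 5 1
ADD     -> 6
PUSH 40 -> 6 40
MUL     -> 240
DUP     -> 240 240
ROT  — needs 3 operands, stack has 2 → underflow

16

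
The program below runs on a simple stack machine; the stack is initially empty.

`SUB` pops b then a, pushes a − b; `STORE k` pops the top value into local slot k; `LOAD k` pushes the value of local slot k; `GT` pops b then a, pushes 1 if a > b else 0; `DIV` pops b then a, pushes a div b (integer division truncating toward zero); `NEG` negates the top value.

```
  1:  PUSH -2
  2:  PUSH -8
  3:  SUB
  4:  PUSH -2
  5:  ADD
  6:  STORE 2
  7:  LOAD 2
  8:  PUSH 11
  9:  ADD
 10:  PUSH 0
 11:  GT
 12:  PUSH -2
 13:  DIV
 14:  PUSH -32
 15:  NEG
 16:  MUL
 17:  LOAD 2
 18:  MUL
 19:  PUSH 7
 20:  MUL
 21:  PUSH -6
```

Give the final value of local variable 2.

4

PUSH -2  : -2
PUSH -8  : -2 -8
SUB      : 6
PUSH -2  : 6 -2
ADD      : 4
STORE 2  : (empty)
LOAD 2   : 4
PUSH 11  : 4 11
ADD      : 15
PUSH 0   : 15 0
GT       : 1
PUSH -2  : 1 -2
DIV      : 0
PUSH -32 : 0 -32
NEG      : 0 32
MUL      : 0
LOAD 2   : 0 4
MUL      : 0
PUSH 7   : 0 7
MUL      : 0
PUSH -6  : 0 -6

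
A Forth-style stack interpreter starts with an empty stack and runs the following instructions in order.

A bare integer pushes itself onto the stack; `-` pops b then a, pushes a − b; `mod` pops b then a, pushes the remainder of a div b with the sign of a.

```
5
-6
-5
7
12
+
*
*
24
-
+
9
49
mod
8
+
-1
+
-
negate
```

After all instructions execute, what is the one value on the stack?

5      -> [5]
-6     -> [5, -6]
-5     -> [5, -6, -5]
7      -> [5, -6, -5, 7]
12     -> [5, -6, -5, 7, 12]
+      -> [5, -6, -5, 19]
*      -> [5, -6, -95]
*      -> [5, 570]
24     -> [5, 570, 24]
-      -> [5, 546]
+      -> [551]
9      -> [551, 9]
49     -> [551, 9, 49]
mod    -> [551, 9]
8      -> [551, 9, 8]
+      -> [551, 17]
-1     -> [551, 17, -1]
+      -> [551, 16]
-      -> [535]
negate -> [-535]

-535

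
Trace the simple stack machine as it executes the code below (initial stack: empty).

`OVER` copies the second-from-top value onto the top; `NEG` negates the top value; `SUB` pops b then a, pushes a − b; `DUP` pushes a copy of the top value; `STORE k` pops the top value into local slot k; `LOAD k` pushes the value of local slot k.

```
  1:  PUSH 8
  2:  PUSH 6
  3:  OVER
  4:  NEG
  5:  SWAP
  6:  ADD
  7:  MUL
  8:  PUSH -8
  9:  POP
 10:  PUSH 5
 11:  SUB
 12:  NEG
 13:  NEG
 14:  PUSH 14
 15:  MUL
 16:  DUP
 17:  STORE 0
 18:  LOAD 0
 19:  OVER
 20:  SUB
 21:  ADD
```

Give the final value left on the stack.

-294

PUSH 8  : 8
PUSH 6  : 8 6
OVER    : 8 6 8
NEG     : 8 6 -8
SWAP    : 8 -8 6
ADD     : 8 -2
MUL     : -16
PUSH -8 : -16 -8
POP     : -16
PUSH 5  : -16 5
SUB     : -21
NEG     : 21
NEG     : -21
PUSH 14 : -21 14
MUL     : -294
DUP     : -294 -294
STORE 0 : -294
LOAD 0  : -294 -294
OVER    : -294 -294 -294
SUB     : -294 0
ADD     : -294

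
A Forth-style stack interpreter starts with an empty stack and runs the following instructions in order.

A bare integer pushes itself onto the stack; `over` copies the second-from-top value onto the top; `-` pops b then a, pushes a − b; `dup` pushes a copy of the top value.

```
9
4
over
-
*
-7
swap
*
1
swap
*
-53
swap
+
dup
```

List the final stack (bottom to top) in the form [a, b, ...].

[262, 262]

9    -> [9]
4    -> [9, 4]
over -> [9, 4, 9]
-    -> [9, -5]
*    -> [-45]
-7   -> [-45, -7]
swap -> [-7, -45]
*    -> [315]
1    -> [315, 1]
swap -> [1, 315]
*    -> [315]
-53  -> [315, -53]
swap -> [-53, 315]
+    -> [262]
dup  -> [262, 262]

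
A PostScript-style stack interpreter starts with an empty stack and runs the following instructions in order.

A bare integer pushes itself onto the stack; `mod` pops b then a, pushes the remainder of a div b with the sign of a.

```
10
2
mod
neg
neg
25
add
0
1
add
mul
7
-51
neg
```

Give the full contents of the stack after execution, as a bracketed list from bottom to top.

10   10
2    10 2
mod  0
neg  0
neg  0
25   0 25
add  25
0    25 0
1    25 0 1
add  25 1
mul  25
7    25 7
-51  25 7 -51
neg  25 7 51

[25, 7, 51]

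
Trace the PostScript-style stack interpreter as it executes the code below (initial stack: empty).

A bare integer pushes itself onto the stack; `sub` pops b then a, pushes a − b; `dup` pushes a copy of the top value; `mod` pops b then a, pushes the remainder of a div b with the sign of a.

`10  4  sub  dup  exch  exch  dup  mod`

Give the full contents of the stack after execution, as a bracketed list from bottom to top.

10    10
4     10 4
sub   6
dup   6 6
exch  6 6
exch  6 6
dup   6 6 6
mod   6 0

[6, 0]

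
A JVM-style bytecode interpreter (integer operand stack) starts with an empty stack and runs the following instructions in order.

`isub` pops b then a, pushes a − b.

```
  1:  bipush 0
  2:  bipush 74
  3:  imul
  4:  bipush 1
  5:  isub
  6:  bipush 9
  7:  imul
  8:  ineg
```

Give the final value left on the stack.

9

bipush 0   0
bipush 74  0 74
imul       0
bipush 1   0 1
isub       -1
bipush 9   -1 9
imul       -9
ineg       9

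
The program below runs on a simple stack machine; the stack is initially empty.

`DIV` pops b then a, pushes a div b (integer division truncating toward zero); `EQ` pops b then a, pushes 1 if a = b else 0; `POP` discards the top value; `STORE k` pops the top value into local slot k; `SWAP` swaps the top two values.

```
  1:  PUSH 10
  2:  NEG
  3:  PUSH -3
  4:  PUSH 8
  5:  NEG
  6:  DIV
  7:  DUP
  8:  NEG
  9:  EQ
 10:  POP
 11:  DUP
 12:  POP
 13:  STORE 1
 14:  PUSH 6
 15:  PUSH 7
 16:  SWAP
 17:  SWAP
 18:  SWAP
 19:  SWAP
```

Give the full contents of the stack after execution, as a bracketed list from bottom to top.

PUSH 10 : 10
NEG     : -10
PUSH -3 : -10 -3
PUSH 8  : -10 -3 8
NEG     : -10 -3 -8
DIV     : -10 0
DUP     : -10 0 0
NEG     : -10 0 0
EQ      : -10 1
POP     : -10
DUP     : -10 -10
POP     : -10
STORE 1 : (empty)
PUSH 6  : 6
PUSH 7  : 6 7
SWAP    : 7 6
SWAP    : 6 7
SWAP    : 7 6
SWAP    : 6 7

[6, 7]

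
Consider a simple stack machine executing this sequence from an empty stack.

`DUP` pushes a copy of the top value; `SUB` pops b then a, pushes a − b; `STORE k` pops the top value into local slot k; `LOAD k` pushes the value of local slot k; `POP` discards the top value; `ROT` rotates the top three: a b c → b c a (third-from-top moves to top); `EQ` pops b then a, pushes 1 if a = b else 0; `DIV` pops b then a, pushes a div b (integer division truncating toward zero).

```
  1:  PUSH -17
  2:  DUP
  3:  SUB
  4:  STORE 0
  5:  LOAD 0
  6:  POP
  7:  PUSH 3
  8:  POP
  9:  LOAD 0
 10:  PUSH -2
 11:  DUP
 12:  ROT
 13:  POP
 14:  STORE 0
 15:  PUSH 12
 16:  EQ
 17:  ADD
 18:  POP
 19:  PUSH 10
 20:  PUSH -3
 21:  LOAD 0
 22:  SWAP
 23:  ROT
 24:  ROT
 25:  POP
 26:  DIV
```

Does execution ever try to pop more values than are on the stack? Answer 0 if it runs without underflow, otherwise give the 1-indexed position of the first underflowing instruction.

17

PUSH -17 → -17
DUP      → -17 -17
SUB      → 0
STORE 0  → (empty)
LOAD 0   → 0
POP      → (empty)
PUSH 3   → 3
POP      → (empty)
LOAD 0   → 0
PUSH -2  → 0 -2
DUP      → 0 -2 -2
ROT      → -2 -2 0
POP      → -2 -2
STORE 0  → -2
PUSH 12  → -2 12
EQ       → 0
ADD  — needs 2 operands, stack has 1 → underflow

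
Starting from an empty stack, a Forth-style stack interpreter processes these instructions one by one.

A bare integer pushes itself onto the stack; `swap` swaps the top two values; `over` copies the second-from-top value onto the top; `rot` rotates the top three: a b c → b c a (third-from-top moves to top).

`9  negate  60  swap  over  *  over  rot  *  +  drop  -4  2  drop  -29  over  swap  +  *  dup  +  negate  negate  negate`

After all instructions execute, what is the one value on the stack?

9      -> [9]
negate -> [-9]
60     -> [-9, 60]
swap   -> [60, -9]
over   -> [60, -9, 60]
*      -> [60, -540]
over   -> [60, -540, 60]
rot    -> [-540, 60, 60]
*      -> [-540, 3600]
+      -> [3060]
drop   -> []
-4     -> [-4]
2      -> [-4, 2]
drop   -> [-4]
-29    -> [-4, -29]
over   -> [-4, -29, -4]
swap   -> [-4, -4, -29]
+      -> [-4, -33]
*      -> [132]
dup    -> [132, 132]
+      -> [264]
negate -> [-264]
negate -> [264]
negate -> [-264]

-264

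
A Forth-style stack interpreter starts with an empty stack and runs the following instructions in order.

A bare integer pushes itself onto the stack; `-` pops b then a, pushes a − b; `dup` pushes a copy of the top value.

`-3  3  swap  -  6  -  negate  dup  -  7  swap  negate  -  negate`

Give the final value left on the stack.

-3     : [-3]
3      : [-3, 3]
swap   : [3, -3]
-      : [6]
6      : [6, 6]
-      : [0]
negate : [0]
dup    : [0, 0]
-      : [0]
7      : [0, 7]
swap   : [7, 0]
negate : [7, 0]
-      : [7]
negate : [-7]

-7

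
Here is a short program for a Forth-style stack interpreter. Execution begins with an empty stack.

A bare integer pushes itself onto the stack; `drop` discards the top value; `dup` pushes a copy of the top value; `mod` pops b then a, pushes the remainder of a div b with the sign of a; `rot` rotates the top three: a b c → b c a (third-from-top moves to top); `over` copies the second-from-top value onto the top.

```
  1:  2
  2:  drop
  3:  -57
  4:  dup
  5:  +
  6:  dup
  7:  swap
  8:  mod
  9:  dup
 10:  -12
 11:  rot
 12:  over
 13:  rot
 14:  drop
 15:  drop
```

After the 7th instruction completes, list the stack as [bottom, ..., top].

[-114, -114]

2     [2]
drop  []
-57   [-57]
dup   [-57, -57]
+     [-114]
dup   [-114, -114]
swap  [-114, -114]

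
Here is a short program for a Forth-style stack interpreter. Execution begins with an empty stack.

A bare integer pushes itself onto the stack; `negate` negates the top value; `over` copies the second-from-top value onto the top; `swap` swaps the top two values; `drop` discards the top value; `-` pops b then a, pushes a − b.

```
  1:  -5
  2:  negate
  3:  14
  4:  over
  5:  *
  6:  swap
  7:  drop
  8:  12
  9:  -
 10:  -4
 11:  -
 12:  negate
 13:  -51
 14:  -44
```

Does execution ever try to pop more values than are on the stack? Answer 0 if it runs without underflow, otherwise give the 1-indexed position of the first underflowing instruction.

-5     -> [-5]
negate -> [5]
14     -> [5, 14]
over   -> [5, 14, 5]
*      -> [5, 70]
swap   -> [70, 5]
drop   -> [70]
12     -> [70, 12]
-      -> [58]
-4     -> [58, -4]
-      -> [62]
negate -> [-62]
-51    -> [-62, -51]
-44    -> [-62, -51, -44]

0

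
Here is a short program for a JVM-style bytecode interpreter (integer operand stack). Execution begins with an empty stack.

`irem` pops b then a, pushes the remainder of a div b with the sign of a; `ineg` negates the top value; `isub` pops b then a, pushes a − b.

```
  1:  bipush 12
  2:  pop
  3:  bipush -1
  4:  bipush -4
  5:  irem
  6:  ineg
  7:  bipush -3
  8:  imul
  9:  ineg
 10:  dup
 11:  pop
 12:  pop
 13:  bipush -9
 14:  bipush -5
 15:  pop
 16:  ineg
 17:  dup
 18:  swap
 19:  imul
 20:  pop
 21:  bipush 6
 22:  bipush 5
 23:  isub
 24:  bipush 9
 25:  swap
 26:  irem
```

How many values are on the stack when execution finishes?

1

bipush 12  12
pop        (empty)
bipush -1  -1
bipush -4  -1 -4
irem       -1
ineg       1
bipush -3  1 -3
imul       -3
ineg       3
dup        3 3
pop        3
pop        (empty)
bipush -9  -9
bipush -5  -9 -5
pop        -9
ineg       9
dup        9 9
swap       9 9
imul       81
pop        (empty)
bipush 6   6
bipush 5   6 5
isub       1
bipush 9   1 9
swap       9 1
irem       0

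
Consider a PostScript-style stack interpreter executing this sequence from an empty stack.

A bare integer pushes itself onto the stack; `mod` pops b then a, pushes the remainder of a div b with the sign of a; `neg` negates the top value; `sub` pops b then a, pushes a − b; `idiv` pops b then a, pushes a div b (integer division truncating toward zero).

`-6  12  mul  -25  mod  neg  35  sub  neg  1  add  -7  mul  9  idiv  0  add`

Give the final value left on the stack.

-10

-6   : -6
12   : -6 12
mul  : -72
-25  : -72 -25
mod  : -22
neg  : 22
35   : 22 35
sub  : -13
neg  : 13
1    : 13 1
add  : 14
-7   : 14 -7
mul  : -98
9    : -98 9
idiv : -10
0    : -10 0
add  : -10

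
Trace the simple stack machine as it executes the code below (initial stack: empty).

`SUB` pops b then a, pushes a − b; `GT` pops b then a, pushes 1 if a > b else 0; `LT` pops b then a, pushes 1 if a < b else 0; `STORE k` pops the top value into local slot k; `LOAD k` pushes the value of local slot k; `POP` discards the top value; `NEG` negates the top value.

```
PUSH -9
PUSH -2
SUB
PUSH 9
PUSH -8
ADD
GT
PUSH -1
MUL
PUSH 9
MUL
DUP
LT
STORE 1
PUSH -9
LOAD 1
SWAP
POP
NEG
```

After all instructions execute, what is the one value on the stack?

PUSH -9 : -9
PUSH -2 : -9 -2
SUB     : -7
PUSH 9  : -7 9
PUSH -8 : -7 9 -8
ADD     : -7 1
GT      : 0
PUSH -1 : 0 -1
MUL     : 0
PUSH 9  : 0 9
MUL     : 0
DUP     : 0 0
LT      : 0
STORE 1 : (empty)
PUSH -9 : -9
LOAD 1  : -9 0
SWAP    : 0 -9
POP     : 0
NEG     : 0

0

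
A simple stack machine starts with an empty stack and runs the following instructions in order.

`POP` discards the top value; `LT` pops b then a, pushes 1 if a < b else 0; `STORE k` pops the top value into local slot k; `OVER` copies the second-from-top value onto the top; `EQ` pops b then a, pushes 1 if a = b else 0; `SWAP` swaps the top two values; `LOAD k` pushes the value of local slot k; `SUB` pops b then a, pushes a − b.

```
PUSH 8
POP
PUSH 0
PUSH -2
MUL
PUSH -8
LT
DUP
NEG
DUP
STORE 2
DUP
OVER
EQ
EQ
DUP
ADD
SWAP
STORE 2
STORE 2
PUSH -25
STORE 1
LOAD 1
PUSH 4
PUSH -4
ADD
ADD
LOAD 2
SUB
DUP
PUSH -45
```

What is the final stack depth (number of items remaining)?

3

PUSH 8    8
POP       (empty)
PUSH 0    0
PUSH -2   0 -2
MUL       0
PUSH -8   0 -8
LT        0
DUP       0 0
NEG       0 0
DUP       0 0 0
STORE 2   0 0
DUP       0 0 0
OVER      0 0 0 0
EQ        0 0 1
EQ        0 0
DUP       0 0 0
ADD       0 0
SWAP      0 0
STORE 2   0
STORE 2   (empty)
PUSH -25  -25
STORE 1   (empty)
LOAD 1    -25
PUSH 4    -25 4
PUSH -4   -25 4 -4
ADD       -25 0
ADD       -25
LOAD 2    -25 0
SUB       -25
DUP       -25 -25
PUSH -45  -25 -25 -45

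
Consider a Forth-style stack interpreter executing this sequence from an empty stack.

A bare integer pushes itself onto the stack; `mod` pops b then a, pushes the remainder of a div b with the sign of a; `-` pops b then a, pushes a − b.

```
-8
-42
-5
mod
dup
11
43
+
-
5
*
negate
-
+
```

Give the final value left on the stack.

-8     : -8
-42    : -8 -42
-5     : -8 -42 -5
mod    : -8 -2
dup    : -8 -2 -2
11     : -8 -2 -2 11
43     : -8 -2 -2 11 43
+      : -8 -2 -2 54
-      : -8 -2 -56
5      : -8 -2 -56 5
*      : -8 -2 -280
negate : -8 -2 280
-      : -8 -282
+      : -290

-290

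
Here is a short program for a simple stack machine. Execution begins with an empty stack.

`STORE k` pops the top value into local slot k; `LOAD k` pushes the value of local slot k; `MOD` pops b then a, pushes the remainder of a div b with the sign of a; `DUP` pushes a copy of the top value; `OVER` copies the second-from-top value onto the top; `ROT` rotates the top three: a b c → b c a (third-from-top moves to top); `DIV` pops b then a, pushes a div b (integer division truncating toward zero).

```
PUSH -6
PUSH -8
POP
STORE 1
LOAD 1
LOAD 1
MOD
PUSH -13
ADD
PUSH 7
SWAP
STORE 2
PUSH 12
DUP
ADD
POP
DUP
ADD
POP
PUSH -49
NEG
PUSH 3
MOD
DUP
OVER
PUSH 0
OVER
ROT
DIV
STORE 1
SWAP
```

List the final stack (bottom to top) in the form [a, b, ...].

PUSH -6  -> -6
PUSH -8  -> -6 -8
POP      -> -6
STORE 1  -> (empty)
LOAD 1   -> -6
LOAD 1   -> -6 -6
MOD      -> 0
PUSH -13 -> 0 -13
ADD      -> -13
PUSH 7   -> -13 7
SWAP     -> 7 -13
STORE 2  -> 7
PUSH 12  -> 7 12
DUP      -> 7 12 12
ADD      -> 7 24
POP      -> 7
DUP      -> 7 7
ADD      -> 14
POP      -> (empty)
PUSH -49 -> -49
NEG      -> 49
PUSH 3   -> 49 3
MOD      -> 1
DUP      -> 1 1
OVER     -> 1 1 1
PUSH 0   -> 1 1 1 0
OVER     -> 1 1 1 0 1
ROT      -> 1 1 0 1 1
DIV      -> 1 1 0 1
STORE 1  -> 1 1 0
SWAP     -> 1 0 1

[1, 0, 1]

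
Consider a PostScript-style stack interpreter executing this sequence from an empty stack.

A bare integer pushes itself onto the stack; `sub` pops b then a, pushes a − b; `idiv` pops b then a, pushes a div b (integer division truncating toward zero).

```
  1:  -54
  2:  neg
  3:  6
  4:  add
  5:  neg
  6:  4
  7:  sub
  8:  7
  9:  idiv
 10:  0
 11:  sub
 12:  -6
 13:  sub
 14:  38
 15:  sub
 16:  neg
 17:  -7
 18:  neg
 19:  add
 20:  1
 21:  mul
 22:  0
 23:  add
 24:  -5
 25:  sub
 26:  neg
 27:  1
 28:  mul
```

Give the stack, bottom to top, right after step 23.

-54  → -54
neg  → 54
6    → 54 6
add  → 60
neg  → -60
4    → -60 4
sub  → -64
7    → -64 7
idiv → -9
0    → -9 0
sub  → -9
-6   → -9 -6
sub  → -3
38   → -3 38
sub  → -41
neg  → 41
-7   → 41 -7
neg  → 41 7
add  → 48
1    → 48 1
mul  → 48
0    → 48 0
add  → 48

[48]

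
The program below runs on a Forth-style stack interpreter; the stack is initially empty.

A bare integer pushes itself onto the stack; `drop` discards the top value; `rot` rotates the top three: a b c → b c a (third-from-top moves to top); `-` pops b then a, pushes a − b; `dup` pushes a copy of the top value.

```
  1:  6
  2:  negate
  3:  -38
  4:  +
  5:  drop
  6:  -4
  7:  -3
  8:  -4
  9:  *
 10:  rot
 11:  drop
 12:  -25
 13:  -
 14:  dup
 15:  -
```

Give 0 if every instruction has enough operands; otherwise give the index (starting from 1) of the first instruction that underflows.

10

6      → 6
negate → -6
-38    → -6 -38
+      → -44
drop   → (empty)
-4     → -4
-3     → -4 -3
-4     → -4 -3 -4
*      → -4 12
rot  — needs 3 operands, stack has 2 → underflow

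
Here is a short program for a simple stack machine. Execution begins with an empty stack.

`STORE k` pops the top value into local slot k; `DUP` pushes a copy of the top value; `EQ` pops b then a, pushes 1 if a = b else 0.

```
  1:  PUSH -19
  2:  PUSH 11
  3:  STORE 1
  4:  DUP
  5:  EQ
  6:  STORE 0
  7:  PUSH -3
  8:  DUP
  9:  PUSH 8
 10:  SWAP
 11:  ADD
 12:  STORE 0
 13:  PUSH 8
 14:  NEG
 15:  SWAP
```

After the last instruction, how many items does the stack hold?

2

PUSH -19 -> -19
PUSH 11  -> -19 11
STORE 1  -> -19
DUP      -> -19 -19
EQ       -> 1
STORE 0  -> (empty)
PUSH -3  -> -3
DUP      -> -3 -3
PUSH 8   -> -3 -3 8
SWAP     -> -3 8 -3
ADD      -> -3 5
STORE 0  -> -3
PUSH 8   -> -3 8
NEG      -> -3 -8
SWAP     -> -8 -3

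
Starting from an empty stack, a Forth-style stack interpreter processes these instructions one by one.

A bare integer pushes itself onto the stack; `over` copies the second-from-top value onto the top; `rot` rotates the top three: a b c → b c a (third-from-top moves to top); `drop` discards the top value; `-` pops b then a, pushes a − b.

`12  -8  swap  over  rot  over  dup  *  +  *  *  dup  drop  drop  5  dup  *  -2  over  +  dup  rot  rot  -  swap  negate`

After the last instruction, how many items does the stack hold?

12     : [12]
-8     : [12, -8]
swap   : [-8, 12]
over   : [-8, 12, -8]
rot    : [12, -8, -8]
over   : [12, -8, -8, -8]
dup    : [12, -8, -8, -8, -8]
*      : [12, -8, -8, 64]
+      : [12, -8, 56]
*      : [12, -448]
*      : [-5376]
dup    : [-5376, -5376]
drop   : [-5376]
drop   : []
5      : [5]
dup    : [5, 5]
*      : [25]
-2     : [25, -2]
over   : [25, -2, 25]
+      : [25, 23]
dup    : [25, 23, 23]
rot    : [23, 23, 25]
rot    : [23, 25, 23]
-      : [23, 2]
swap   : [2, 23]
negate : [2, -23]

2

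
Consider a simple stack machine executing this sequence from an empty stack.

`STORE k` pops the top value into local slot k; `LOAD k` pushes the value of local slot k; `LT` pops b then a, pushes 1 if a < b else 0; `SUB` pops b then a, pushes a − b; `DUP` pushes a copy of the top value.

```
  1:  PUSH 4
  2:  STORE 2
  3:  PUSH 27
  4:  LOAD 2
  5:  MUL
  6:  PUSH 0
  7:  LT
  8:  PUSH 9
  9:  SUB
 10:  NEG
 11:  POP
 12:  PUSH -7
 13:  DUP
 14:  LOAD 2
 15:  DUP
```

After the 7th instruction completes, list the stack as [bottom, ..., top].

PUSH 4  -> 4
STORE 2 -> (empty)
PUSH 27 -> 27
LOAD 2  -> 27 4
MUL     -> 108
PUSH 0  -> 108 0
LT      -> 0

[0]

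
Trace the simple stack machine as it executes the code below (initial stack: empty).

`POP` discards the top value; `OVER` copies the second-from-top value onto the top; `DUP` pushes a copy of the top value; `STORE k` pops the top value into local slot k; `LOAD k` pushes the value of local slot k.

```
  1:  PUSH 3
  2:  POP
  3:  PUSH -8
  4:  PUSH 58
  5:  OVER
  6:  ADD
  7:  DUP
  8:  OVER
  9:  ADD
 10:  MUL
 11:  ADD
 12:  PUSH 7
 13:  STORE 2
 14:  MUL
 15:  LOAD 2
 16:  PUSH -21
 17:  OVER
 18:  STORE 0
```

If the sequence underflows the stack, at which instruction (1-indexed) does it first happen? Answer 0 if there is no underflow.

14

PUSH 3  → 3
POP     → (empty)
PUSH -8 → -8
PUSH 58 → -8 58
OVER    → -8 58 -8
ADD     → -8 50
DUP     → -8 50 50
OVER    → -8 50 50 50
ADD     → -8 50 100
MUL     → -8 5000
ADD     → 4992
PUSH 7  → 4992 7
STORE 2 → 4992
MUL  — needs 2 operands, stack has 1 → underflow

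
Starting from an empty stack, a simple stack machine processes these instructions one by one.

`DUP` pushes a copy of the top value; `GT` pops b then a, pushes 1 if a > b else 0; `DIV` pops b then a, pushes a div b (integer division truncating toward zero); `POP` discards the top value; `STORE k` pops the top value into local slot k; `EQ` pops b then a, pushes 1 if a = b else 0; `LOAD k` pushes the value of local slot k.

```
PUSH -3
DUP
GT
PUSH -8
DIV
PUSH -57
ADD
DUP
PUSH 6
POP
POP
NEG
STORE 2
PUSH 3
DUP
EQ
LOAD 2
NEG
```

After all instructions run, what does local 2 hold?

PUSH -3   -3
DUP       -3 -3
GT        0
PUSH -8   0 -8
DIV       0
PUSH -57  0 -57
ADD       -57
DUP       -57 -57
PUSH 6    -57 -57 6
POP       -57 -57
POP       -57
NEG       57
STORE 2   (empty)
PUSH 3    3
DUP       3 3
EQ        1
LOAD 2    1 57
NEG       1 -57

57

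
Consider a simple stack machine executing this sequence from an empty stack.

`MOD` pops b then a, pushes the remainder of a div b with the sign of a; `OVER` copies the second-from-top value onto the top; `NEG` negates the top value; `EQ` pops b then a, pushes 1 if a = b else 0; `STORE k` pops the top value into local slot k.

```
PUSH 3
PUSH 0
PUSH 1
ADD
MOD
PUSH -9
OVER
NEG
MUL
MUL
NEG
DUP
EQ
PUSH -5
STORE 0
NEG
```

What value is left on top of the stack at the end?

PUSH 3  -> [3]
PUSH 0  -> [3, 0]
PUSH 1  -> [3, 0, 1]
ADD     -> [3, 1]
MOD     -> [0]
PUSH -9 -> [0, -9]
OVER    -> [0, -9, 0]
NEG     -> [0, -9, 0]
MUL     -> [0, 0]
MUL     -> [0]
NEG     -> [0]
DUP     -> [0, 0]
EQ      -> [1]
PUSH -5 -> [1, -5]
STORE 0 -> [1]
NEG     -> [-1]

-1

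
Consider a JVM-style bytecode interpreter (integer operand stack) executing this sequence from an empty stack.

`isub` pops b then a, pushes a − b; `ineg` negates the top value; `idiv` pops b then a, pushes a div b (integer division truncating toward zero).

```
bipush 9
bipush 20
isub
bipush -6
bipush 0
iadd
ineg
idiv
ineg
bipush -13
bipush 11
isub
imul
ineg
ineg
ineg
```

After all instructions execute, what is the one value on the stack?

24

bipush 9   : 9
bipush 20  : 9 20
isub       : -11
bipush -6  : -11 -6
bipush 0   : -11 -6 0
iadd       : -11 -6
ineg       : -11 6
idiv       : -1
ineg       : 1
bipush -13 : 1 -13
bipush 11  : 1 -13 11
isub       : 1 -24
imul       : -24
ineg       : 24
ineg       : -24
ineg       : 24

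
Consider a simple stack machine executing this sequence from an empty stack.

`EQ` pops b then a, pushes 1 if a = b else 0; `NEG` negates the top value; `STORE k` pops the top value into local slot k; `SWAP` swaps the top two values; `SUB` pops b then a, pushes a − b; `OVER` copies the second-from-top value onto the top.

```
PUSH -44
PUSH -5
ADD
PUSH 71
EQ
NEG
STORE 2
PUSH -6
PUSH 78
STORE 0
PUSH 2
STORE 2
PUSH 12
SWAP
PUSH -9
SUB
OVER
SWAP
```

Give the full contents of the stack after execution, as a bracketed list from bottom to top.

[12, 12, 3]

PUSH -44 → -44
PUSH -5  → -44 -5
ADD      → -49
PUSH 71  → -49 71
EQ       → 0
NEG      → 0
STORE 2  → (empty)
PUSH -6  → -6
PUSH 78  → -6 78
STORE 0  → -6
PUSH 2   → -6 2
STORE 2  → -6
PUSH 12  → -6 12
SWAP     → 12 -6
PUSH -9  → 12 -6 -9
SUB      → 12 3
OVER     → 12 3 12
SWAP     → 12 12 3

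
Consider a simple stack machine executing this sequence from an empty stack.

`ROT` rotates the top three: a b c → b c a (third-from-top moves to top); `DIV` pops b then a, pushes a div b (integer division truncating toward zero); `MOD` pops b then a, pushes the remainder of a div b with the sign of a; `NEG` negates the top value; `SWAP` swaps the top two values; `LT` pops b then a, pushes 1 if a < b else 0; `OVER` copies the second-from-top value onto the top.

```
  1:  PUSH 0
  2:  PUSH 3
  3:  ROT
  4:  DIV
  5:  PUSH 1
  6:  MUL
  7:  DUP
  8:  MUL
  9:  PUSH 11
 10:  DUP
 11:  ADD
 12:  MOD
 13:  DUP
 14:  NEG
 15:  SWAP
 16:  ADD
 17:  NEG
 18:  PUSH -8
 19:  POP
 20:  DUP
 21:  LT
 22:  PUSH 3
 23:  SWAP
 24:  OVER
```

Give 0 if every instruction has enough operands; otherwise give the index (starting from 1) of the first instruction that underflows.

3

PUSH 0 -> [0]
PUSH 3 -> [0, 3]
ROT  — needs 3 operands, stack has 2 → underflow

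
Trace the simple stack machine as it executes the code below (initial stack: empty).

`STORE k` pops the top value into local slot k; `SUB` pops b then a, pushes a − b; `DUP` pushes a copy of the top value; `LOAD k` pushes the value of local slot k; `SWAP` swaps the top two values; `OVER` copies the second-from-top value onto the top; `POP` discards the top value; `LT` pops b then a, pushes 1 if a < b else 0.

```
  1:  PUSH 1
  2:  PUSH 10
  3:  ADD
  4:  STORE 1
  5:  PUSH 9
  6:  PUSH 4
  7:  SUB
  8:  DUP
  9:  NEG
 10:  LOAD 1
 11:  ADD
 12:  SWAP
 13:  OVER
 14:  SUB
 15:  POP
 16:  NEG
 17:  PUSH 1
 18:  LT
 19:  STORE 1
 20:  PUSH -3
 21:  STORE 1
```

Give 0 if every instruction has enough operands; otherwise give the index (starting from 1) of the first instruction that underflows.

0

PUSH 1  → 1
PUSH 10 → 1 10
ADD     → 11
STORE 1 → (empty)
PUSH 9  → 9
PUSH 4  → 9 4
SUB     → 5
DUP     → 5 5
NEG     → 5 -5
LOAD 1  → 5 -5 11
ADD     → 5 6
SWAP    → 6 5
OVER    → 6 5 6
SUB     → 6 -1
POP     → 6
NEG     → -6
PUSH 1  → -6 1
LT      → 1
STORE 1 → (empty)
PUSH -3 → -3
STORE 1 → (empty)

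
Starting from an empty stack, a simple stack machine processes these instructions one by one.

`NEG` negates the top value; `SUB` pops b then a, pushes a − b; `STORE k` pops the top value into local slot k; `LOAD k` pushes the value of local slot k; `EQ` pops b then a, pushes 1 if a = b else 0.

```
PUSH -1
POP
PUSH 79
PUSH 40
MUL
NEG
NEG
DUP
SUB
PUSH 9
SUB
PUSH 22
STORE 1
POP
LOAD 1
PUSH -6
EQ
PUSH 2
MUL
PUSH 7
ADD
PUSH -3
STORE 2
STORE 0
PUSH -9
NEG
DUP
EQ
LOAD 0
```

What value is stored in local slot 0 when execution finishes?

PUSH -1 -> [-1]
POP     -> []
PUSH 79 -> [79]
PUSH 40 -> [79, 40]
MUL     -> [3160]
NEG     -> [-3160]
NEG     -> [3160]
DUP     -> [3160, 3160]
SUB     -> [0]
PUSH 9  -> [0, 9]
SUB     -> [-9]
PUSH 22 -> [-9, 22]
STORE 1 -> [-9]
POP     -> []
LOAD 1  -> [22]
PUSH -6 -> [22, -6]
EQ      -> [0]
PUSH 2  -> [0, 2]
MUL     -> [0]
PUSH 7  -> [0, 7]
ADD     -> [7]
PUSH -3 -> [7, -3]
STORE 2 -> [7]
STORE 0 -> []
PUSH -9 -> [-9]
NEG     -> [9]
DUP     -> [9, 9]
EQ      -> [1]
LOAD 0  -> [1, 7]

7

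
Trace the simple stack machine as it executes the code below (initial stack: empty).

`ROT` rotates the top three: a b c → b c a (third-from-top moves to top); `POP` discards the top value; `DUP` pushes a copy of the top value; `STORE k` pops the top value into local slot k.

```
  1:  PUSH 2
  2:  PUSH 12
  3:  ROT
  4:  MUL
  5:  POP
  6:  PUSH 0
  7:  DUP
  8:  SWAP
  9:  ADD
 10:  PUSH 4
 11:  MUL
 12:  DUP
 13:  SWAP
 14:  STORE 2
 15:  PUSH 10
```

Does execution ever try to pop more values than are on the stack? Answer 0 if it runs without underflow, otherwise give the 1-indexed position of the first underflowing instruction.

3

PUSH 2  : 2
PUSH 12 : 2 12
ROT  — needs 3 operands, stack has 2 → underflow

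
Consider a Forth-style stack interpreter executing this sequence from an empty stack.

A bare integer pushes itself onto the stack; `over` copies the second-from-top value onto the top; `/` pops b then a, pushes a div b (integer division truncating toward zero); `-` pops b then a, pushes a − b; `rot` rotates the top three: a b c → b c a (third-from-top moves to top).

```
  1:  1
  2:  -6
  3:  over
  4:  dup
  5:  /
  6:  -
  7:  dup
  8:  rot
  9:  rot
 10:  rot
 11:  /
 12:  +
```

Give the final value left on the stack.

1    : [1]
-6   : [1, -6]
over : [1, -6, 1]
dup  : [1, -6, 1, 1]
/    : [1, -6, 1]
-    : [1, -7]
dup  : [1, -7, -7]
rot  : [-7, -7, 1]
rot  : [-7, 1, -7]
rot  : [1, -7, -7]
/    : [1, 1]
+    : [2]

2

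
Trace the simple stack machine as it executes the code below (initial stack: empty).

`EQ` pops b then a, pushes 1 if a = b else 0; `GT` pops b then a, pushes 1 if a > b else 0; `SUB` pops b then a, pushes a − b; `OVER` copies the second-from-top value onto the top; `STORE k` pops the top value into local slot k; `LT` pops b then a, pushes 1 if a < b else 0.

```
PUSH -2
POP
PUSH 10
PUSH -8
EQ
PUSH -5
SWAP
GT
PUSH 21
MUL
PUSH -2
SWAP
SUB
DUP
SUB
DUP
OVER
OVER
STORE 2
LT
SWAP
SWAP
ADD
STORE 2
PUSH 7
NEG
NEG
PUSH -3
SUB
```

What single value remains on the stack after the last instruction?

10

PUSH -2  -2
POP      (empty)
PUSH 10  10
PUSH -8  10 -8
EQ       0
PUSH -5  0 -5
SWAP     -5 0
GT       0
PUSH 21  0 21
MUL      0
PUSH -2  0 -2
SWAP     -2 0
SUB      -2
DUP      -2 -2
SUB      0
DUP      0 0
OVER     0 0 0
OVER     0 0 0 0
STORE 2  0 0 0
LT       0 0
SWAP     0 0
SWAP     0 0
ADD      0
STORE 2  (empty)
PUSH 7   7
NEG      -7
NEG      7
PUSH -3  7 -3
SUB      10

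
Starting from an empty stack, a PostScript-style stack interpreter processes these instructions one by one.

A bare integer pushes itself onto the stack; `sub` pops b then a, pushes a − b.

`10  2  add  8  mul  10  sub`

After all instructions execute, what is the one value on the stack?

10  → 10
2   → 10 2
add → 12
8   → 12 8
mul → 96
10  → 96 10
sub → 86

86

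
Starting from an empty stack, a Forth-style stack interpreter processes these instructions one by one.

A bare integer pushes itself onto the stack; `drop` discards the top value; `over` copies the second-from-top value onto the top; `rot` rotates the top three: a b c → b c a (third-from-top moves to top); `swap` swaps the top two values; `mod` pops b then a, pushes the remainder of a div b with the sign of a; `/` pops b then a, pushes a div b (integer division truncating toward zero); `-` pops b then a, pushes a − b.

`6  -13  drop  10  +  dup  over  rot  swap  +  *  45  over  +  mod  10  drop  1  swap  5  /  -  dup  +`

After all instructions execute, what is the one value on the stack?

-202

6    : 6
-13  : 6 -13
drop : 6
10   : 6 10
+    : 16
dup  : 16 16
over : 16 16 16
rot  : 16 16 16
swap : 16 16 16
+    : 16 32
*    : 512
45   : 512 45
over : 512 45 512
+    : 512 557
mod  : 512
10   : 512 10
drop : 512
1    : 512 1
swap : 1 512
5    : 1 512 5
/    : 1 102
-    : -101
dup  : -101 -101
+    : -202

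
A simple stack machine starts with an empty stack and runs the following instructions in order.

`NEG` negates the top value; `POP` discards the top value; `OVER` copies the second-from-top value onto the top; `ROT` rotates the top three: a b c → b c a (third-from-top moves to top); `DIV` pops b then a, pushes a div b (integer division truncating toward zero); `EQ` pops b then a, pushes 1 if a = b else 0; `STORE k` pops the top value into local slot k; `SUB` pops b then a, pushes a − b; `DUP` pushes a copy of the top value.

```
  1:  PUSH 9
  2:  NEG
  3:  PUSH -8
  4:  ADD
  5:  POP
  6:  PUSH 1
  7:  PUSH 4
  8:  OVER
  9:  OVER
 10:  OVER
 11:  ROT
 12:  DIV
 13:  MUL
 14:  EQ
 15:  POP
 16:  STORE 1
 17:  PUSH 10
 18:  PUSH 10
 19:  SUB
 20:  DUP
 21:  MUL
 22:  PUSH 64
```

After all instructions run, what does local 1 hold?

PUSH 9  → 9
NEG     → -9
PUSH -8 → -9 -8
ADD     → -17
POP     → (empty)
PUSH 1  → 1
PUSH 4  → 1 4
OVER    → 1 4 1
OVER    → 1 4 1 4
OVER    → 1 4 1 4 1
ROT     → 1 4 4 1 1
DIV     → 1 4 4 1
MUL     → 1 4 4
EQ      → 1 1
POP     → 1
STORE 1 → (empty)
PUSH 10 → 10
PUSH 10 → 10 10
SUB     → 0
DUP     → 0 0
MUL     → 0
PUSH 64 → 0 64

1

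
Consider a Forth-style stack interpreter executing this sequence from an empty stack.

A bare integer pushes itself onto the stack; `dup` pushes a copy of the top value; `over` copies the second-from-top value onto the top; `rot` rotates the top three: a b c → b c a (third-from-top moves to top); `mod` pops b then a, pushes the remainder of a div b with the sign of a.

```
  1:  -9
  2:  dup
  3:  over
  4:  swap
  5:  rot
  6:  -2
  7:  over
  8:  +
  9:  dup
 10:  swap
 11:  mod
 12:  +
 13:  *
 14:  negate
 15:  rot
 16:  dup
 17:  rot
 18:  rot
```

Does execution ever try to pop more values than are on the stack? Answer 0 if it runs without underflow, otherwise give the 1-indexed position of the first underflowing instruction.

-9      -9
dup     -9 -9
over    -9 -9 -9
swap    -9 -9 -9
rot     -9 -9 -9
-2      -9 -9 -9 -2
over    -9 -9 -9 -2 -9
+       -9 -9 -9 -11
dup     -9 -9 -9 -11 -11
swap    -9 -9 -9 -11 -11
mod     -9 -9 -9 0
+       -9 -9 -9
*       -9 81
negate  -9 -81
rot  — needs 3 operands, stack has 2 → underflow

15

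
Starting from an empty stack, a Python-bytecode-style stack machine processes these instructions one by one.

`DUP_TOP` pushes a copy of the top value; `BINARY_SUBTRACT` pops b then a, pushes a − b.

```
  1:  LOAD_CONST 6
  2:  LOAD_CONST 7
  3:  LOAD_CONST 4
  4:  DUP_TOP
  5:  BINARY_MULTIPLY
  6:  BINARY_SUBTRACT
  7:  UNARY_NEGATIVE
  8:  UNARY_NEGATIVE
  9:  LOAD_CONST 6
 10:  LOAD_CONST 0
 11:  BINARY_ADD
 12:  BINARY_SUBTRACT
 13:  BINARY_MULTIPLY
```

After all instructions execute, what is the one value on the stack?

LOAD_CONST 6    → 6
LOAD_CONST 7    → 6 7
LOAD_CONST 4    → 6 7 4
DUP_TOP         → 6 7 4 4
BINARY_MULTIPLY → 6 7 16
BINARY_SUBTRACT → 6 -9
UNARY_NEGATIVE  → 6 9
UNARY_NEGATIVE  → 6 -9
LOAD_CONST 6    → 6 -9 6
LOAD_CONST 0    → 6 -9 6 0
BINARY_ADD      → 6 -9 6
BINARY_SUBTRACT → 6 -15
BINARY_MULTIPLY → -90

-90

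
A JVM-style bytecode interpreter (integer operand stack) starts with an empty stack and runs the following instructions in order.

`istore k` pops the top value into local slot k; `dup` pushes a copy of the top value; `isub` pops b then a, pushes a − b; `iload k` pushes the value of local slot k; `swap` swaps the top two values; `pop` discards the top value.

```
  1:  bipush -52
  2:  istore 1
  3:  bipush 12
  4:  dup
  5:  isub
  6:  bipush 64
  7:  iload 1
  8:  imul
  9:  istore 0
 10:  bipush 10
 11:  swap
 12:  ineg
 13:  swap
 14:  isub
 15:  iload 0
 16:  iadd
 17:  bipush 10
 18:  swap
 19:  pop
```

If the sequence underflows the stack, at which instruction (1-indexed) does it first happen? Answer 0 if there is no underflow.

0

bipush -52 → -52
istore 1   → (empty)
bipush 12  → 12
dup        → 12 12
isub       → 0
bipush 64  → 0 64
iload 1    → 0 64 -52
imul       → 0 -3328
istore 0   → 0
bipush 10  → 0 10
swap       → 10 0
ineg       → 10 0
swap       → 0 10
isub       → -10
iload 0    → -10 -3328
iadd       → -3338
bipush 10  → -3338 10
swap       → 10 -3338
pop        → 10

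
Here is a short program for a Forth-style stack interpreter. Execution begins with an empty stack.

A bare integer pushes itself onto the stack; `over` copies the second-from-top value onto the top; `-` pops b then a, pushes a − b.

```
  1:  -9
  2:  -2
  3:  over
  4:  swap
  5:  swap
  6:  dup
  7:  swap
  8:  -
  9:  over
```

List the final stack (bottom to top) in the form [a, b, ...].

-9   -> -9
-2   -> -9 -2
over -> -9 -2 -9
swap -> -9 -9 -2
swap -> -9 -2 -9
dup  -> -9 -2 -9 -9
swap -> -9 -2 -9 -9
-    -> -9 -2 0
over -> -9 -2 0 -2

[-9, -2, 0, -2]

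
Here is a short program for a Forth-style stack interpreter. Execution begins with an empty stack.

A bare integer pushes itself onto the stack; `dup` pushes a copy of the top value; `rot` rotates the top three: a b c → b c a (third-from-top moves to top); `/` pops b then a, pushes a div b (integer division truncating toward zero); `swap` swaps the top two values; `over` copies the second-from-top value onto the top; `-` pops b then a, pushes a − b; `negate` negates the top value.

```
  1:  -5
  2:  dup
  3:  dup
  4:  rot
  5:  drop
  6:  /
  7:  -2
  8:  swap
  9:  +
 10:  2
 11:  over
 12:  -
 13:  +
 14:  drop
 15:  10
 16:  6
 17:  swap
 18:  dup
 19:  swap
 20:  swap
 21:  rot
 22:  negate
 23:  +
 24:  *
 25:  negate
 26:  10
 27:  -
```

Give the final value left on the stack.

-5     : -5
dup    : -5 -5
dup    : -5 -5 -5
rot    : -5 -5 -5
drop   : -5 -5
/      : 1
-2     : 1 -2
swap   : -2 1
+      : -1
2      : -1 2
over   : -1 2 -1
-      : -1 3
+      : 2
drop   : (empty)
10     : 10
6      : 10 6
swap   : 6 10
dup    : 6 10 10
swap   : 6 10 10
swap   : 6 10 10
rot    : 10 10 6
negate : 10 10 -6
+      : 10 4
*      : 40
negate : -40
10     : -40 10
-      : -50

-50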